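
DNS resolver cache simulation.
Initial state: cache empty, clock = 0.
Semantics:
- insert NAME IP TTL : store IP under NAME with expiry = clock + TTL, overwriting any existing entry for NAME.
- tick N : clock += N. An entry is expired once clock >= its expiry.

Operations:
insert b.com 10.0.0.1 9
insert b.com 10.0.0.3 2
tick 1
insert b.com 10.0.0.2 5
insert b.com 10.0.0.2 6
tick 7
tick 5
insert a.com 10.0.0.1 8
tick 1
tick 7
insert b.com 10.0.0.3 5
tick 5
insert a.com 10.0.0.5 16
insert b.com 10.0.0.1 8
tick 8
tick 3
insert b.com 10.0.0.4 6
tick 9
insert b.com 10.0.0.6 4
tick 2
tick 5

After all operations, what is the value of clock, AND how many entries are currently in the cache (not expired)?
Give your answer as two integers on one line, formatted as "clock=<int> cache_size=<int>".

Op 1: insert b.com -> 10.0.0.1 (expiry=0+9=9). clock=0
Op 2: insert b.com -> 10.0.0.3 (expiry=0+2=2). clock=0
Op 3: tick 1 -> clock=1.
Op 4: insert b.com -> 10.0.0.2 (expiry=1+5=6). clock=1
Op 5: insert b.com -> 10.0.0.2 (expiry=1+6=7). clock=1
Op 6: tick 7 -> clock=8. purged={b.com}
Op 7: tick 5 -> clock=13.
Op 8: insert a.com -> 10.0.0.1 (expiry=13+8=21). clock=13
Op 9: tick 1 -> clock=14.
Op 10: tick 7 -> clock=21. purged={a.com}
Op 11: insert b.com -> 10.0.0.3 (expiry=21+5=26). clock=21
Op 12: tick 5 -> clock=26. purged={b.com}
Op 13: insert a.com -> 10.0.0.5 (expiry=26+16=42). clock=26
Op 14: insert b.com -> 10.0.0.1 (expiry=26+8=34). clock=26
Op 15: tick 8 -> clock=34. purged={b.com}
Op 16: tick 3 -> clock=37.
Op 17: insert b.com -> 10.0.0.4 (expiry=37+6=43). clock=37
Op 18: tick 9 -> clock=46. purged={a.com,b.com}
Op 19: insert b.com -> 10.0.0.6 (expiry=46+4=50). clock=46
Op 20: tick 2 -> clock=48.
Op 21: tick 5 -> clock=53. purged={b.com}
Final clock = 53
Final cache (unexpired): {} -> size=0

Answer: clock=53 cache_size=0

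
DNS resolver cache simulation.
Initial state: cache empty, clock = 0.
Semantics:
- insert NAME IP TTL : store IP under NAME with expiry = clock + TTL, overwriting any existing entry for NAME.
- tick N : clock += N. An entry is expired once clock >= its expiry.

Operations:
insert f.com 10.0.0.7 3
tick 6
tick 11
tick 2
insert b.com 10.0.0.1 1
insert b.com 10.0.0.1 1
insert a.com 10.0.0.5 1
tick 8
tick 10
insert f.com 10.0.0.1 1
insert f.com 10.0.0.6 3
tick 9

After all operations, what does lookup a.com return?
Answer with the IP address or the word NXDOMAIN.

Op 1: insert f.com -> 10.0.0.7 (expiry=0+3=3). clock=0
Op 2: tick 6 -> clock=6. purged={f.com}
Op 3: tick 11 -> clock=17.
Op 4: tick 2 -> clock=19.
Op 5: insert b.com -> 10.0.0.1 (expiry=19+1=20). clock=19
Op 6: insert b.com -> 10.0.0.1 (expiry=19+1=20). clock=19
Op 7: insert a.com -> 10.0.0.5 (expiry=19+1=20). clock=19
Op 8: tick 8 -> clock=27. purged={a.com,b.com}
Op 9: tick 10 -> clock=37.
Op 10: insert f.com -> 10.0.0.1 (expiry=37+1=38). clock=37
Op 11: insert f.com -> 10.0.0.6 (expiry=37+3=40). clock=37
Op 12: tick 9 -> clock=46. purged={f.com}
lookup a.com: not in cache (expired or never inserted)

Answer: NXDOMAIN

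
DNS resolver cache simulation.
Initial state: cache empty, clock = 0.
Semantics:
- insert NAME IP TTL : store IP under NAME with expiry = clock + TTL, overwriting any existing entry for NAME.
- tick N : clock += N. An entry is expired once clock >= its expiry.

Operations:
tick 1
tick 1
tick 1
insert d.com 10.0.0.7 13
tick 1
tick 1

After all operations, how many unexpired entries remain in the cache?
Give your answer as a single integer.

Answer: 1

Derivation:
Op 1: tick 1 -> clock=1.
Op 2: tick 1 -> clock=2.
Op 3: tick 1 -> clock=3.
Op 4: insert d.com -> 10.0.0.7 (expiry=3+13=16). clock=3
Op 5: tick 1 -> clock=4.
Op 6: tick 1 -> clock=5.
Final cache (unexpired): {d.com} -> size=1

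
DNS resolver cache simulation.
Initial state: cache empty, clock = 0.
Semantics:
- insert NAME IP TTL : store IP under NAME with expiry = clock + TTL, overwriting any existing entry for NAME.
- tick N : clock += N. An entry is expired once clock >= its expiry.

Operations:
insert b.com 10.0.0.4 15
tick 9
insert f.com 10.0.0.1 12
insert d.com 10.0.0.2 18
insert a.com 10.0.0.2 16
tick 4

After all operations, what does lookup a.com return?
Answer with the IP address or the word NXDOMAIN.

Op 1: insert b.com -> 10.0.0.4 (expiry=0+15=15). clock=0
Op 2: tick 9 -> clock=9.
Op 3: insert f.com -> 10.0.0.1 (expiry=9+12=21). clock=9
Op 4: insert d.com -> 10.0.0.2 (expiry=9+18=27). clock=9
Op 5: insert a.com -> 10.0.0.2 (expiry=9+16=25). clock=9
Op 6: tick 4 -> clock=13.
lookup a.com: present, ip=10.0.0.2 expiry=25 > clock=13

Answer: 10.0.0.2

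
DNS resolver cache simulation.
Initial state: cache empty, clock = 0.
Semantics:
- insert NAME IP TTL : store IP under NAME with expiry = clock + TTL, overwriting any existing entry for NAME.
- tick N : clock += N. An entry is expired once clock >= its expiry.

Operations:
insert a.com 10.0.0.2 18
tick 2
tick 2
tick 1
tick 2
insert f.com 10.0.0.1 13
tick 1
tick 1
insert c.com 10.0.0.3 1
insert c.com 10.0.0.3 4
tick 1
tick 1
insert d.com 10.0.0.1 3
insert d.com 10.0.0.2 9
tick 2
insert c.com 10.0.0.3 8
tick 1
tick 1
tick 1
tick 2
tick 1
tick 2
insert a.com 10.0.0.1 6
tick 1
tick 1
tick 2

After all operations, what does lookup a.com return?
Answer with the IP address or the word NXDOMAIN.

Answer: 10.0.0.1

Derivation:
Op 1: insert a.com -> 10.0.0.2 (expiry=0+18=18). clock=0
Op 2: tick 2 -> clock=2.
Op 3: tick 2 -> clock=4.
Op 4: tick 1 -> clock=5.
Op 5: tick 2 -> clock=7.
Op 6: insert f.com -> 10.0.0.1 (expiry=7+13=20). clock=7
Op 7: tick 1 -> clock=8.
Op 8: tick 1 -> clock=9.
Op 9: insert c.com -> 10.0.0.3 (expiry=9+1=10). clock=9
Op 10: insert c.com -> 10.0.0.3 (expiry=9+4=13). clock=9
Op 11: tick 1 -> clock=10.
Op 12: tick 1 -> clock=11.
Op 13: insert d.com -> 10.0.0.1 (expiry=11+3=14). clock=11
Op 14: insert d.com -> 10.0.0.2 (expiry=11+9=20). clock=11
Op 15: tick 2 -> clock=13. purged={c.com}
Op 16: insert c.com -> 10.0.0.3 (expiry=13+8=21). clock=13
Op 17: tick 1 -> clock=14.
Op 18: tick 1 -> clock=15.
Op 19: tick 1 -> clock=16.
Op 20: tick 2 -> clock=18. purged={a.com}
Op 21: tick 1 -> clock=19.
Op 22: tick 2 -> clock=21. purged={c.com,d.com,f.com}
Op 23: insert a.com -> 10.0.0.1 (expiry=21+6=27). clock=21
Op 24: tick 1 -> clock=22.
Op 25: tick 1 -> clock=23.
Op 26: tick 2 -> clock=25.
lookup a.com: present, ip=10.0.0.1 expiry=27 > clock=25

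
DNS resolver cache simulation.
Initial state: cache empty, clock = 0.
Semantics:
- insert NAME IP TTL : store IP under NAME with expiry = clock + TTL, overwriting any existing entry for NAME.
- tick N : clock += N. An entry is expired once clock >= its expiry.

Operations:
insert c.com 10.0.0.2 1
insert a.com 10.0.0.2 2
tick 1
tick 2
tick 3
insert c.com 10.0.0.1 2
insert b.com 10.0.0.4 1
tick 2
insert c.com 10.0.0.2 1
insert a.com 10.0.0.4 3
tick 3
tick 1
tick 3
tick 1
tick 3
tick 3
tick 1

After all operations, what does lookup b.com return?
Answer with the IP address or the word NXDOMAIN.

Answer: NXDOMAIN

Derivation:
Op 1: insert c.com -> 10.0.0.2 (expiry=0+1=1). clock=0
Op 2: insert a.com -> 10.0.0.2 (expiry=0+2=2). clock=0
Op 3: tick 1 -> clock=1. purged={c.com}
Op 4: tick 2 -> clock=3. purged={a.com}
Op 5: tick 3 -> clock=6.
Op 6: insert c.com -> 10.0.0.1 (expiry=6+2=8). clock=6
Op 7: insert b.com -> 10.0.0.4 (expiry=6+1=7). clock=6
Op 8: tick 2 -> clock=8. purged={b.com,c.com}
Op 9: insert c.com -> 10.0.0.2 (expiry=8+1=9). clock=8
Op 10: insert a.com -> 10.0.0.4 (expiry=8+3=11). clock=8
Op 11: tick 3 -> clock=11. purged={a.com,c.com}
Op 12: tick 1 -> clock=12.
Op 13: tick 3 -> clock=15.
Op 14: tick 1 -> clock=16.
Op 15: tick 3 -> clock=19.
Op 16: tick 3 -> clock=22.
Op 17: tick 1 -> clock=23.
lookup b.com: not in cache (expired or never inserted)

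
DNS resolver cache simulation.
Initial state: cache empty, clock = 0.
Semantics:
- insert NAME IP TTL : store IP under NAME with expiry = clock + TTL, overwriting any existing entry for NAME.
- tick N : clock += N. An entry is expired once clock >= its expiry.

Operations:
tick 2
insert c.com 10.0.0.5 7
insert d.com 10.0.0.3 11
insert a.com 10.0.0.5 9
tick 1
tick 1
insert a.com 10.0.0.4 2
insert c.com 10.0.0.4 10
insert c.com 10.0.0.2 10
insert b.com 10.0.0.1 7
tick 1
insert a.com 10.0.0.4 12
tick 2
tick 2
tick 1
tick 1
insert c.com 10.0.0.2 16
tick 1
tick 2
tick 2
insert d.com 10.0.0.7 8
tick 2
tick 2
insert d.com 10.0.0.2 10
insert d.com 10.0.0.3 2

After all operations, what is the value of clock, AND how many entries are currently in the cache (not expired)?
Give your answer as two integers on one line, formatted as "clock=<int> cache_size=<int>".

Answer: clock=20 cache_size=2

Derivation:
Op 1: tick 2 -> clock=2.
Op 2: insert c.com -> 10.0.0.5 (expiry=2+7=9). clock=2
Op 3: insert d.com -> 10.0.0.3 (expiry=2+11=13). clock=2
Op 4: insert a.com -> 10.0.0.5 (expiry=2+9=11). clock=2
Op 5: tick 1 -> clock=3.
Op 6: tick 1 -> clock=4.
Op 7: insert a.com -> 10.0.0.4 (expiry=4+2=6). clock=4
Op 8: insert c.com -> 10.0.0.4 (expiry=4+10=14). clock=4
Op 9: insert c.com -> 10.0.0.2 (expiry=4+10=14). clock=4
Op 10: insert b.com -> 10.0.0.1 (expiry=4+7=11). clock=4
Op 11: tick 1 -> clock=5.
Op 12: insert a.com -> 10.0.0.4 (expiry=5+12=17). clock=5
Op 13: tick 2 -> clock=7.
Op 14: tick 2 -> clock=9.
Op 15: tick 1 -> clock=10.
Op 16: tick 1 -> clock=11. purged={b.com}
Op 17: insert c.com -> 10.0.0.2 (expiry=11+16=27). clock=11
Op 18: tick 1 -> clock=12.
Op 19: tick 2 -> clock=14. purged={d.com}
Op 20: tick 2 -> clock=16.
Op 21: insert d.com -> 10.0.0.7 (expiry=16+8=24). clock=16
Op 22: tick 2 -> clock=18. purged={a.com}
Op 23: tick 2 -> clock=20.
Op 24: insert d.com -> 10.0.0.2 (expiry=20+10=30). clock=20
Op 25: insert d.com -> 10.0.0.3 (expiry=20+2=22). clock=20
Final clock = 20
Final cache (unexpired): {c.com,d.com} -> size=2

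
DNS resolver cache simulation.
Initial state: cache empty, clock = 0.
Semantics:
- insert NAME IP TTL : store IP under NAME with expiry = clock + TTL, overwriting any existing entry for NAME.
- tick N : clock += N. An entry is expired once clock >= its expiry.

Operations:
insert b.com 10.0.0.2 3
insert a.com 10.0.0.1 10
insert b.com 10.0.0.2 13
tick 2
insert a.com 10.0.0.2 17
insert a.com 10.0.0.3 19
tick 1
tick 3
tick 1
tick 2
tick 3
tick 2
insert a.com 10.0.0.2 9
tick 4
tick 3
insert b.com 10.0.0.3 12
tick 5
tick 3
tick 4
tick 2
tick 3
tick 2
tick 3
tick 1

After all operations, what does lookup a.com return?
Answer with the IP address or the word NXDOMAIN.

Op 1: insert b.com -> 10.0.0.2 (expiry=0+3=3). clock=0
Op 2: insert a.com -> 10.0.0.1 (expiry=0+10=10). clock=0
Op 3: insert b.com -> 10.0.0.2 (expiry=0+13=13). clock=0
Op 4: tick 2 -> clock=2.
Op 5: insert a.com -> 10.0.0.2 (expiry=2+17=19). clock=2
Op 6: insert a.com -> 10.0.0.3 (expiry=2+19=21). clock=2
Op 7: tick 1 -> clock=3.
Op 8: tick 3 -> clock=6.
Op 9: tick 1 -> clock=7.
Op 10: tick 2 -> clock=9.
Op 11: tick 3 -> clock=12.
Op 12: tick 2 -> clock=14. purged={b.com}
Op 13: insert a.com -> 10.0.0.2 (expiry=14+9=23). clock=14
Op 14: tick 4 -> clock=18.
Op 15: tick 3 -> clock=21.
Op 16: insert b.com -> 10.0.0.3 (expiry=21+12=33). clock=21
Op 17: tick 5 -> clock=26. purged={a.com}
Op 18: tick 3 -> clock=29.
Op 19: tick 4 -> clock=33. purged={b.com}
Op 20: tick 2 -> clock=35.
Op 21: tick 3 -> clock=38.
Op 22: tick 2 -> clock=40.
Op 23: tick 3 -> clock=43.
Op 24: tick 1 -> clock=44.
lookup a.com: not in cache (expired or never inserted)

Answer: NXDOMAIN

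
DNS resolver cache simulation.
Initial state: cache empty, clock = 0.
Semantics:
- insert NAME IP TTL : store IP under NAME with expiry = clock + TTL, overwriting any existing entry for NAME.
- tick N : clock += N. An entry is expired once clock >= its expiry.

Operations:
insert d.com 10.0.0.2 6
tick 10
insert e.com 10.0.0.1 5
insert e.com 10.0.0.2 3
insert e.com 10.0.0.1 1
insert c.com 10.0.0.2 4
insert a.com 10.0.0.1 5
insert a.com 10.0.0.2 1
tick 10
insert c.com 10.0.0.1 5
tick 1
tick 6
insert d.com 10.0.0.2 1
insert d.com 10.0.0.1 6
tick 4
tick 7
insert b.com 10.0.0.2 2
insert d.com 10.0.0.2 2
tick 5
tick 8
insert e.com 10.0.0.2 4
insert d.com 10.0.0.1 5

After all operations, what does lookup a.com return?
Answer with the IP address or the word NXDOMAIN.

Op 1: insert d.com -> 10.0.0.2 (expiry=0+6=6). clock=0
Op 2: tick 10 -> clock=10. purged={d.com}
Op 3: insert e.com -> 10.0.0.1 (expiry=10+5=15). clock=10
Op 4: insert e.com -> 10.0.0.2 (expiry=10+3=13). clock=10
Op 5: insert e.com -> 10.0.0.1 (expiry=10+1=11). clock=10
Op 6: insert c.com -> 10.0.0.2 (expiry=10+4=14). clock=10
Op 7: insert a.com -> 10.0.0.1 (expiry=10+5=15). clock=10
Op 8: insert a.com -> 10.0.0.2 (expiry=10+1=11). clock=10
Op 9: tick 10 -> clock=20. purged={a.com,c.com,e.com}
Op 10: insert c.com -> 10.0.0.1 (expiry=20+5=25). clock=20
Op 11: tick 1 -> clock=21.
Op 12: tick 6 -> clock=27. purged={c.com}
Op 13: insert d.com -> 10.0.0.2 (expiry=27+1=28). clock=27
Op 14: insert d.com -> 10.0.0.1 (expiry=27+6=33). clock=27
Op 15: tick 4 -> clock=31.
Op 16: tick 7 -> clock=38. purged={d.com}
Op 17: insert b.com -> 10.0.0.2 (expiry=38+2=40). clock=38
Op 18: insert d.com -> 10.0.0.2 (expiry=38+2=40). clock=38
Op 19: tick 5 -> clock=43. purged={b.com,d.com}
Op 20: tick 8 -> clock=51.
Op 21: insert e.com -> 10.0.0.2 (expiry=51+4=55). clock=51
Op 22: insert d.com -> 10.0.0.1 (expiry=51+5=56). clock=51
lookup a.com: not in cache (expired or never inserted)

Answer: NXDOMAIN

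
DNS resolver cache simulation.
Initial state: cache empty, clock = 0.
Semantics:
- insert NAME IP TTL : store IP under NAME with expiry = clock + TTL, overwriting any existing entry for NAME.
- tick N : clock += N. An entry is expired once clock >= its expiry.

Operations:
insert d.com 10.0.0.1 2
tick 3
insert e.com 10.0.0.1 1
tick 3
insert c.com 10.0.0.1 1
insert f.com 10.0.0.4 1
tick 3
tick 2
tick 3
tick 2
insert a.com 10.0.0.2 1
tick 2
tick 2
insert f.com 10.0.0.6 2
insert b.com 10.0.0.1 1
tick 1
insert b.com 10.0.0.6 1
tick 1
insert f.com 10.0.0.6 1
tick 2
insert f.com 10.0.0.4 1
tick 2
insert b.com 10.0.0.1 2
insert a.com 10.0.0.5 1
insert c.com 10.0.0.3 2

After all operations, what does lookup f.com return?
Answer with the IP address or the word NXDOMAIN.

Answer: NXDOMAIN

Derivation:
Op 1: insert d.com -> 10.0.0.1 (expiry=0+2=2). clock=0
Op 2: tick 3 -> clock=3. purged={d.com}
Op 3: insert e.com -> 10.0.0.1 (expiry=3+1=4). clock=3
Op 4: tick 3 -> clock=6. purged={e.com}
Op 5: insert c.com -> 10.0.0.1 (expiry=6+1=7). clock=6
Op 6: insert f.com -> 10.0.0.4 (expiry=6+1=7). clock=6
Op 7: tick 3 -> clock=9. purged={c.com,f.com}
Op 8: tick 2 -> clock=11.
Op 9: tick 3 -> clock=14.
Op 10: tick 2 -> clock=16.
Op 11: insert a.com -> 10.0.0.2 (expiry=16+1=17). clock=16
Op 12: tick 2 -> clock=18. purged={a.com}
Op 13: tick 2 -> clock=20.
Op 14: insert f.com -> 10.0.0.6 (expiry=20+2=22). clock=20
Op 15: insert b.com -> 10.0.0.1 (expiry=20+1=21). clock=20
Op 16: tick 1 -> clock=21. purged={b.com}
Op 17: insert b.com -> 10.0.0.6 (expiry=21+1=22). clock=21
Op 18: tick 1 -> clock=22. purged={b.com,f.com}
Op 19: insert f.com -> 10.0.0.6 (expiry=22+1=23). clock=22
Op 20: tick 2 -> clock=24. purged={f.com}
Op 21: insert f.com -> 10.0.0.4 (expiry=24+1=25). clock=24
Op 22: tick 2 -> clock=26. purged={f.com}
Op 23: insert b.com -> 10.0.0.1 (expiry=26+2=28). clock=26
Op 24: insert a.com -> 10.0.0.5 (expiry=26+1=27). clock=26
Op 25: insert c.com -> 10.0.0.3 (expiry=26+2=28). clock=26
lookup f.com: not in cache (expired or never inserted)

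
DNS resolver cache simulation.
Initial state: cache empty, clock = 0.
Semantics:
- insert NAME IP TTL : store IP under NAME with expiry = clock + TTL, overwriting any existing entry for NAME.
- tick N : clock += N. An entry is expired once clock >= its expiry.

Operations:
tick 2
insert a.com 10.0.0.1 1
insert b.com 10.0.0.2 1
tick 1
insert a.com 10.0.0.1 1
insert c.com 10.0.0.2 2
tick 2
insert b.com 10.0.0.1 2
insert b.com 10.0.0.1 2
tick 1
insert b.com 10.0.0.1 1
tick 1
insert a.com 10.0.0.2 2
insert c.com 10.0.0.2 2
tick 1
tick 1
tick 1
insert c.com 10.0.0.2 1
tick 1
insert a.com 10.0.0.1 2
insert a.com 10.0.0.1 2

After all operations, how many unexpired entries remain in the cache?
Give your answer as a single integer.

Answer: 1

Derivation:
Op 1: tick 2 -> clock=2.
Op 2: insert a.com -> 10.0.0.1 (expiry=2+1=3). clock=2
Op 3: insert b.com -> 10.0.0.2 (expiry=2+1=3). clock=2
Op 4: tick 1 -> clock=3. purged={a.com,b.com}
Op 5: insert a.com -> 10.0.0.1 (expiry=3+1=4). clock=3
Op 6: insert c.com -> 10.0.0.2 (expiry=3+2=5). clock=3
Op 7: tick 2 -> clock=5. purged={a.com,c.com}
Op 8: insert b.com -> 10.0.0.1 (expiry=5+2=7). clock=5
Op 9: insert b.com -> 10.0.0.1 (expiry=5+2=7). clock=5
Op 10: tick 1 -> clock=6.
Op 11: insert b.com -> 10.0.0.1 (expiry=6+1=7). clock=6
Op 12: tick 1 -> clock=7. purged={b.com}
Op 13: insert a.com -> 10.0.0.2 (expiry=7+2=9). clock=7
Op 14: insert c.com -> 10.0.0.2 (expiry=7+2=9). clock=7
Op 15: tick 1 -> clock=8.
Op 16: tick 1 -> clock=9. purged={a.com,c.com}
Op 17: tick 1 -> clock=10.
Op 18: insert c.com -> 10.0.0.2 (expiry=10+1=11). clock=10
Op 19: tick 1 -> clock=11. purged={c.com}
Op 20: insert a.com -> 10.0.0.1 (expiry=11+2=13). clock=11
Op 21: insert a.com -> 10.0.0.1 (expiry=11+2=13). clock=11
Final cache (unexpired): {a.com} -> size=1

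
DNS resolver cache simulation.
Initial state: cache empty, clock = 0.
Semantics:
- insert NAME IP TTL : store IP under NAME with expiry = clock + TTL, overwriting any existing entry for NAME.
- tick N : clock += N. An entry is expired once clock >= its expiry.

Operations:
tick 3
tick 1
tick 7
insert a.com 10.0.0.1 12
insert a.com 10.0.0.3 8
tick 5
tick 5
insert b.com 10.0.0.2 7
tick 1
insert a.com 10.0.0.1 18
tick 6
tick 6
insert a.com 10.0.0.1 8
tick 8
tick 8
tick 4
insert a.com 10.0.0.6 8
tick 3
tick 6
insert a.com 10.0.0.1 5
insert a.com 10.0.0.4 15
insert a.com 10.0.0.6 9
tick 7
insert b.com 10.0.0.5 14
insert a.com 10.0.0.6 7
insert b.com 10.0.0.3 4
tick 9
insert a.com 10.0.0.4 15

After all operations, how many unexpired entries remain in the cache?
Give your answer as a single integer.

Op 1: tick 3 -> clock=3.
Op 2: tick 1 -> clock=4.
Op 3: tick 7 -> clock=11.
Op 4: insert a.com -> 10.0.0.1 (expiry=11+12=23). clock=11
Op 5: insert a.com -> 10.0.0.3 (expiry=11+8=19). clock=11
Op 6: tick 5 -> clock=16.
Op 7: tick 5 -> clock=21. purged={a.com}
Op 8: insert b.com -> 10.0.0.2 (expiry=21+7=28). clock=21
Op 9: tick 1 -> clock=22.
Op 10: insert a.com -> 10.0.0.1 (expiry=22+18=40). clock=22
Op 11: tick 6 -> clock=28. purged={b.com}
Op 12: tick 6 -> clock=34.
Op 13: insert a.com -> 10.0.0.1 (expiry=34+8=42). clock=34
Op 14: tick 8 -> clock=42. purged={a.com}
Op 15: tick 8 -> clock=50.
Op 16: tick 4 -> clock=54.
Op 17: insert a.com -> 10.0.0.6 (expiry=54+8=62). clock=54
Op 18: tick 3 -> clock=57.
Op 19: tick 6 -> clock=63. purged={a.com}
Op 20: insert a.com -> 10.0.0.1 (expiry=63+5=68). clock=63
Op 21: insert a.com -> 10.0.0.4 (expiry=63+15=78). clock=63
Op 22: insert a.com -> 10.0.0.6 (expiry=63+9=72). clock=63
Op 23: tick 7 -> clock=70.
Op 24: insert b.com -> 10.0.0.5 (expiry=70+14=84). clock=70
Op 25: insert a.com -> 10.0.0.6 (expiry=70+7=77). clock=70
Op 26: insert b.com -> 10.0.0.3 (expiry=70+4=74). clock=70
Op 27: tick 9 -> clock=79. purged={a.com,b.com}
Op 28: insert a.com -> 10.0.0.4 (expiry=79+15=94). clock=79
Final cache (unexpired): {a.com} -> size=1

Answer: 1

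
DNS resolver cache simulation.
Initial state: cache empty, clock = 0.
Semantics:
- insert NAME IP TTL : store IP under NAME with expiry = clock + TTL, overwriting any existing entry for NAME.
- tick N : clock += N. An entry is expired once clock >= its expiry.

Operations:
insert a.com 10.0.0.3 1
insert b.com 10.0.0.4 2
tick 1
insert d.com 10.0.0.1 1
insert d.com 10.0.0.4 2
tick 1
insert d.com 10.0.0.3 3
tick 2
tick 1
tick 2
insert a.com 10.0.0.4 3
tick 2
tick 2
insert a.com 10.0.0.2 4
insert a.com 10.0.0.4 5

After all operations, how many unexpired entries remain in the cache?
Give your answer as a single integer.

Op 1: insert a.com -> 10.0.0.3 (expiry=0+1=1). clock=0
Op 2: insert b.com -> 10.0.0.4 (expiry=0+2=2). clock=0
Op 3: tick 1 -> clock=1. purged={a.com}
Op 4: insert d.com -> 10.0.0.1 (expiry=1+1=2). clock=1
Op 5: insert d.com -> 10.0.0.4 (expiry=1+2=3). clock=1
Op 6: tick 1 -> clock=2. purged={b.com}
Op 7: insert d.com -> 10.0.0.3 (expiry=2+3=5). clock=2
Op 8: tick 2 -> clock=4.
Op 9: tick 1 -> clock=5. purged={d.com}
Op 10: tick 2 -> clock=7.
Op 11: insert a.com -> 10.0.0.4 (expiry=7+3=10). clock=7
Op 12: tick 2 -> clock=9.
Op 13: tick 2 -> clock=11. purged={a.com}
Op 14: insert a.com -> 10.0.0.2 (expiry=11+4=15). clock=11
Op 15: insert a.com -> 10.0.0.4 (expiry=11+5=16). clock=11
Final cache (unexpired): {a.com} -> size=1

Answer: 1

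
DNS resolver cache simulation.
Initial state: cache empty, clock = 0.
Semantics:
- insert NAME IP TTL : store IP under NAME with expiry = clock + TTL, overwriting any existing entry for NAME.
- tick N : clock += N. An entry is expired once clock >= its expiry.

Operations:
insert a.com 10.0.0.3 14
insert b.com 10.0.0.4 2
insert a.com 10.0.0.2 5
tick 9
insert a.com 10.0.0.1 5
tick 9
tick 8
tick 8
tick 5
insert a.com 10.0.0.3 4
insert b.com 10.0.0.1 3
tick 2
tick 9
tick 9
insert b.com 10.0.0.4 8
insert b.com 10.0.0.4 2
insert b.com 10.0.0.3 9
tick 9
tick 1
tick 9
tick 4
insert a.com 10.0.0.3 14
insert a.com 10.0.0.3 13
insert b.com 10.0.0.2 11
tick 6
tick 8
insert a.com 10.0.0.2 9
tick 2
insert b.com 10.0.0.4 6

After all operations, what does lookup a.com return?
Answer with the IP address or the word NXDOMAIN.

Answer: 10.0.0.2

Derivation:
Op 1: insert a.com -> 10.0.0.3 (expiry=0+14=14). clock=0
Op 2: insert b.com -> 10.0.0.4 (expiry=0+2=2). clock=0
Op 3: insert a.com -> 10.0.0.2 (expiry=0+5=5). clock=0
Op 4: tick 9 -> clock=9. purged={a.com,b.com}
Op 5: insert a.com -> 10.0.0.1 (expiry=9+5=14). clock=9
Op 6: tick 9 -> clock=18. purged={a.com}
Op 7: tick 8 -> clock=26.
Op 8: tick 8 -> clock=34.
Op 9: tick 5 -> clock=39.
Op 10: insert a.com -> 10.0.0.3 (expiry=39+4=43). clock=39
Op 11: insert b.com -> 10.0.0.1 (expiry=39+3=42). clock=39
Op 12: tick 2 -> clock=41.
Op 13: tick 9 -> clock=50. purged={a.com,b.com}
Op 14: tick 9 -> clock=59.
Op 15: insert b.com -> 10.0.0.4 (expiry=59+8=67). clock=59
Op 16: insert b.com -> 10.0.0.4 (expiry=59+2=61). clock=59
Op 17: insert b.com -> 10.0.0.3 (expiry=59+9=68). clock=59
Op 18: tick 9 -> clock=68. purged={b.com}
Op 19: tick 1 -> clock=69.
Op 20: tick 9 -> clock=78.
Op 21: tick 4 -> clock=82.
Op 22: insert a.com -> 10.0.0.3 (expiry=82+14=96). clock=82
Op 23: insert a.com -> 10.0.0.3 (expiry=82+13=95). clock=82
Op 24: insert b.com -> 10.0.0.2 (expiry=82+11=93). clock=82
Op 25: tick 6 -> clock=88.
Op 26: tick 8 -> clock=96. purged={a.com,b.com}
Op 27: insert a.com -> 10.0.0.2 (expiry=96+9=105). clock=96
Op 28: tick 2 -> clock=98.
Op 29: insert b.com -> 10.0.0.4 (expiry=98+6=104). clock=98
lookup a.com: present, ip=10.0.0.2 expiry=105 > clock=98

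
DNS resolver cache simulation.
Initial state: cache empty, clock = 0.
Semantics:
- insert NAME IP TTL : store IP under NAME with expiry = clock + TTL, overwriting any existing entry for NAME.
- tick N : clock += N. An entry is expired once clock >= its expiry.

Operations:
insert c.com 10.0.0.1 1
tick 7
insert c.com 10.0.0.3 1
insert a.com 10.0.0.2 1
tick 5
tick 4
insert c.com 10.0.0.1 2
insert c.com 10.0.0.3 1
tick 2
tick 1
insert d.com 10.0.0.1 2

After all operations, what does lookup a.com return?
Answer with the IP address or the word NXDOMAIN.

Answer: NXDOMAIN

Derivation:
Op 1: insert c.com -> 10.0.0.1 (expiry=0+1=1). clock=0
Op 2: tick 7 -> clock=7. purged={c.com}
Op 3: insert c.com -> 10.0.0.3 (expiry=7+1=8). clock=7
Op 4: insert a.com -> 10.0.0.2 (expiry=7+1=8). clock=7
Op 5: tick 5 -> clock=12. purged={a.com,c.com}
Op 6: tick 4 -> clock=16.
Op 7: insert c.com -> 10.0.0.1 (expiry=16+2=18). clock=16
Op 8: insert c.com -> 10.0.0.3 (expiry=16+1=17). clock=16
Op 9: tick 2 -> clock=18. purged={c.com}
Op 10: tick 1 -> clock=19.
Op 11: insert d.com -> 10.0.0.1 (expiry=19+2=21). clock=19
lookup a.com: not in cache (expired or never inserted)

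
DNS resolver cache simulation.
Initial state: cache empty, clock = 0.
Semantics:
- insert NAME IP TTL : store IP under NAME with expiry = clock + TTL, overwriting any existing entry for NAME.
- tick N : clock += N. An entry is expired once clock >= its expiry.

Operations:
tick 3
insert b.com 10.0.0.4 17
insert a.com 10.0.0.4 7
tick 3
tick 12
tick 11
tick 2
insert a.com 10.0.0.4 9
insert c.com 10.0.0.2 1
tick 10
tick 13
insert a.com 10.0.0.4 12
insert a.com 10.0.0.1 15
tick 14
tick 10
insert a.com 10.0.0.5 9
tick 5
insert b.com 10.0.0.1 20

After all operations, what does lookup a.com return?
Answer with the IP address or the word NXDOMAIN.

Answer: 10.0.0.5

Derivation:
Op 1: tick 3 -> clock=3.
Op 2: insert b.com -> 10.0.0.4 (expiry=3+17=20). clock=3
Op 3: insert a.com -> 10.0.0.4 (expiry=3+7=10). clock=3
Op 4: tick 3 -> clock=6.
Op 5: tick 12 -> clock=18. purged={a.com}
Op 6: tick 11 -> clock=29. purged={b.com}
Op 7: tick 2 -> clock=31.
Op 8: insert a.com -> 10.0.0.4 (expiry=31+9=40). clock=31
Op 9: insert c.com -> 10.0.0.2 (expiry=31+1=32). clock=31
Op 10: tick 10 -> clock=41. purged={a.com,c.com}
Op 11: tick 13 -> clock=54.
Op 12: insert a.com -> 10.0.0.4 (expiry=54+12=66). clock=54
Op 13: insert a.com -> 10.0.0.1 (expiry=54+15=69). clock=54
Op 14: tick 14 -> clock=68.
Op 15: tick 10 -> clock=78. purged={a.com}
Op 16: insert a.com -> 10.0.0.5 (expiry=78+9=87). clock=78
Op 17: tick 5 -> clock=83.
Op 18: insert b.com -> 10.0.0.1 (expiry=83+20=103). clock=83
lookup a.com: present, ip=10.0.0.5 expiry=87 > clock=83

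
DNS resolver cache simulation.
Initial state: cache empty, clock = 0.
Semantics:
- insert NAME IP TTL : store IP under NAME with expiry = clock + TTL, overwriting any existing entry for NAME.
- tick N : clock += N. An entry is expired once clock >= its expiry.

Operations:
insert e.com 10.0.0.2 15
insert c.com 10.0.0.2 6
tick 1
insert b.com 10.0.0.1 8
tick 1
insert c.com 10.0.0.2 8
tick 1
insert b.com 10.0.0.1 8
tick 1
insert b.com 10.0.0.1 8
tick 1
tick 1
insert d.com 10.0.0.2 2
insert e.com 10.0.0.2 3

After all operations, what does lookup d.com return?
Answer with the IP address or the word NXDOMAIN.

Answer: 10.0.0.2

Derivation:
Op 1: insert e.com -> 10.0.0.2 (expiry=0+15=15). clock=0
Op 2: insert c.com -> 10.0.0.2 (expiry=0+6=6). clock=0
Op 3: tick 1 -> clock=1.
Op 4: insert b.com -> 10.0.0.1 (expiry=1+8=9). clock=1
Op 5: tick 1 -> clock=2.
Op 6: insert c.com -> 10.0.0.2 (expiry=2+8=10). clock=2
Op 7: tick 1 -> clock=3.
Op 8: insert b.com -> 10.0.0.1 (expiry=3+8=11). clock=3
Op 9: tick 1 -> clock=4.
Op 10: insert b.com -> 10.0.0.1 (expiry=4+8=12). clock=4
Op 11: tick 1 -> clock=5.
Op 12: tick 1 -> clock=6.
Op 13: insert d.com -> 10.0.0.2 (expiry=6+2=8). clock=6
Op 14: insert e.com -> 10.0.0.2 (expiry=6+3=9). clock=6
lookup d.com: present, ip=10.0.0.2 expiry=8 > clock=6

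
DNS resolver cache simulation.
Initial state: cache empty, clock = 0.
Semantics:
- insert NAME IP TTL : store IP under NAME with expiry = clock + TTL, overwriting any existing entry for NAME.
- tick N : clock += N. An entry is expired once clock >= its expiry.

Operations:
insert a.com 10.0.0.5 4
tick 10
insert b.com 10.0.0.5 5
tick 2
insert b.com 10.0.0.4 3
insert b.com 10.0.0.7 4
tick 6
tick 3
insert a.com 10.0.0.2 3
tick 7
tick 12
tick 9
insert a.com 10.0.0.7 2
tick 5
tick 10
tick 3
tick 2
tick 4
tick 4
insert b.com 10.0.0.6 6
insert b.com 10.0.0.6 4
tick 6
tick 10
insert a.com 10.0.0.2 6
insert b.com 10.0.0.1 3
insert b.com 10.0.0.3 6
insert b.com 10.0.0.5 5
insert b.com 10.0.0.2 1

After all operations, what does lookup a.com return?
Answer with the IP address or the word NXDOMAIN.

Answer: 10.0.0.2

Derivation:
Op 1: insert a.com -> 10.0.0.5 (expiry=0+4=4). clock=0
Op 2: tick 10 -> clock=10. purged={a.com}
Op 3: insert b.com -> 10.0.0.5 (expiry=10+5=15). clock=10
Op 4: tick 2 -> clock=12.
Op 5: insert b.com -> 10.0.0.4 (expiry=12+3=15). clock=12
Op 6: insert b.com -> 10.0.0.7 (expiry=12+4=16). clock=12
Op 7: tick 6 -> clock=18. purged={b.com}
Op 8: tick 3 -> clock=21.
Op 9: insert a.com -> 10.0.0.2 (expiry=21+3=24). clock=21
Op 10: tick 7 -> clock=28. purged={a.com}
Op 11: tick 12 -> clock=40.
Op 12: tick 9 -> clock=49.
Op 13: insert a.com -> 10.0.0.7 (expiry=49+2=51). clock=49
Op 14: tick 5 -> clock=54. purged={a.com}
Op 15: tick 10 -> clock=64.
Op 16: tick 3 -> clock=67.
Op 17: tick 2 -> clock=69.
Op 18: tick 4 -> clock=73.
Op 19: tick 4 -> clock=77.
Op 20: insert b.com -> 10.0.0.6 (expiry=77+6=83). clock=77
Op 21: insert b.com -> 10.0.0.6 (expiry=77+4=81). clock=77
Op 22: tick 6 -> clock=83. purged={b.com}
Op 23: tick 10 -> clock=93.
Op 24: insert a.com -> 10.0.0.2 (expiry=93+6=99). clock=93
Op 25: insert b.com -> 10.0.0.1 (expiry=93+3=96). clock=93
Op 26: insert b.com -> 10.0.0.3 (expiry=93+6=99). clock=93
Op 27: insert b.com -> 10.0.0.5 (expiry=93+5=98). clock=93
Op 28: insert b.com -> 10.0.0.2 (expiry=93+1=94). clock=93
lookup a.com: present, ip=10.0.0.2 expiry=99 > clock=93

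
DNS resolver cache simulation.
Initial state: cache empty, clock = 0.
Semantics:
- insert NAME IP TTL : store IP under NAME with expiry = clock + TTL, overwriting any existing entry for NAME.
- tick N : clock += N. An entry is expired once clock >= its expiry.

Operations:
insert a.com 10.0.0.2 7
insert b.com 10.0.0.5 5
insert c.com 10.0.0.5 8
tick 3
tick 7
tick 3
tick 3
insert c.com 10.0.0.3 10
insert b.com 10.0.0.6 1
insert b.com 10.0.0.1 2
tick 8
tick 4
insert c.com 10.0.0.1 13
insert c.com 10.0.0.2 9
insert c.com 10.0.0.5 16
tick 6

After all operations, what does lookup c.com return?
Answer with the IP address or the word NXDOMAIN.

Answer: 10.0.0.5

Derivation:
Op 1: insert a.com -> 10.0.0.2 (expiry=0+7=7). clock=0
Op 2: insert b.com -> 10.0.0.5 (expiry=0+5=5). clock=0
Op 3: insert c.com -> 10.0.0.5 (expiry=0+8=8). clock=0
Op 4: tick 3 -> clock=3.
Op 5: tick 7 -> clock=10. purged={a.com,b.com,c.com}
Op 6: tick 3 -> clock=13.
Op 7: tick 3 -> clock=16.
Op 8: insert c.com -> 10.0.0.3 (expiry=16+10=26). clock=16
Op 9: insert b.com -> 10.0.0.6 (expiry=16+1=17). clock=16
Op 10: insert b.com -> 10.0.0.1 (expiry=16+2=18). clock=16
Op 11: tick 8 -> clock=24. purged={b.com}
Op 12: tick 4 -> clock=28. purged={c.com}
Op 13: insert c.com -> 10.0.0.1 (expiry=28+13=41). clock=28
Op 14: insert c.com -> 10.0.0.2 (expiry=28+9=37). clock=28
Op 15: insert c.com -> 10.0.0.5 (expiry=28+16=44). clock=28
Op 16: tick 6 -> clock=34.
lookup c.com: present, ip=10.0.0.5 expiry=44 > clock=34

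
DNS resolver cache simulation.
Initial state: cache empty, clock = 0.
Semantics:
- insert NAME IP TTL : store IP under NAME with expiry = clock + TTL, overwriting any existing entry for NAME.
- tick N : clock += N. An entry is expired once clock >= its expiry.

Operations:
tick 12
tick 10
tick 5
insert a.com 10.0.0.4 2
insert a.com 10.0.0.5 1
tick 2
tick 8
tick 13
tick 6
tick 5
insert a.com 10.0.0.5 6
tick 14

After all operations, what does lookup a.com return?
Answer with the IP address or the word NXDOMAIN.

Op 1: tick 12 -> clock=12.
Op 2: tick 10 -> clock=22.
Op 3: tick 5 -> clock=27.
Op 4: insert a.com -> 10.0.0.4 (expiry=27+2=29). clock=27
Op 5: insert a.com -> 10.0.0.5 (expiry=27+1=28). clock=27
Op 6: tick 2 -> clock=29. purged={a.com}
Op 7: tick 8 -> clock=37.
Op 8: tick 13 -> clock=50.
Op 9: tick 6 -> clock=56.
Op 10: tick 5 -> clock=61.
Op 11: insert a.com -> 10.0.0.5 (expiry=61+6=67). clock=61
Op 12: tick 14 -> clock=75. purged={a.com}
lookup a.com: not in cache (expired or never inserted)

Answer: NXDOMAIN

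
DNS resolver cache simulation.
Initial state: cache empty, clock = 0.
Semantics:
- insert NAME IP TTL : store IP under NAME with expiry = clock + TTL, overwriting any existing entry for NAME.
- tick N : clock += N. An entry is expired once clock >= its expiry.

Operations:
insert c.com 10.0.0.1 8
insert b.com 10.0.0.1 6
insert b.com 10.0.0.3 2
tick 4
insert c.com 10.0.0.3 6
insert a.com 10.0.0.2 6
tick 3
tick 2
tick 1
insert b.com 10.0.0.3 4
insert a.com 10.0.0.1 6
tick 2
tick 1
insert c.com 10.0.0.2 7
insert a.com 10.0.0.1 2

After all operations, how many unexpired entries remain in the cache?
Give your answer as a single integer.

Op 1: insert c.com -> 10.0.0.1 (expiry=0+8=8). clock=0
Op 2: insert b.com -> 10.0.0.1 (expiry=0+6=6). clock=0
Op 3: insert b.com -> 10.0.0.3 (expiry=0+2=2). clock=0
Op 4: tick 4 -> clock=4. purged={b.com}
Op 5: insert c.com -> 10.0.0.3 (expiry=4+6=10). clock=4
Op 6: insert a.com -> 10.0.0.2 (expiry=4+6=10). clock=4
Op 7: tick 3 -> clock=7.
Op 8: tick 2 -> clock=9.
Op 9: tick 1 -> clock=10. purged={a.com,c.com}
Op 10: insert b.com -> 10.0.0.3 (expiry=10+4=14). clock=10
Op 11: insert a.com -> 10.0.0.1 (expiry=10+6=16). clock=10
Op 12: tick 2 -> clock=12.
Op 13: tick 1 -> clock=13.
Op 14: insert c.com -> 10.0.0.2 (expiry=13+7=20). clock=13
Op 15: insert a.com -> 10.0.0.1 (expiry=13+2=15). clock=13
Final cache (unexpired): {a.com,b.com,c.com} -> size=3

Answer: 3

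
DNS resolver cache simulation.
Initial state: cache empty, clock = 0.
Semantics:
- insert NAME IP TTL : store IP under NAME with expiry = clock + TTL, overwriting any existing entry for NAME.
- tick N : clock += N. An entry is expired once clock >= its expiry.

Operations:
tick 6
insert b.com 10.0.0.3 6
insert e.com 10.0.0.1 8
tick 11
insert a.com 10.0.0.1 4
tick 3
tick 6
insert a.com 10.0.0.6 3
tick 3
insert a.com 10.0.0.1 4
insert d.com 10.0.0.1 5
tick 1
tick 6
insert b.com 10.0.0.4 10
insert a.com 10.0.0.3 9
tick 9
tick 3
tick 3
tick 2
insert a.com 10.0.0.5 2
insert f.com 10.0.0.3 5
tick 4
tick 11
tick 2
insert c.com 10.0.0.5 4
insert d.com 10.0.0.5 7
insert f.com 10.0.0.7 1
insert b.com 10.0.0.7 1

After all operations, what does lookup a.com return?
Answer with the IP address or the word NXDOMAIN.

Answer: NXDOMAIN

Derivation:
Op 1: tick 6 -> clock=6.
Op 2: insert b.com -> 10.0.0.3 (expiry=6+6=12). clock=6
Op 3: insert e.com -> 10.0.0.1 (expiry=6+8=14). clock=6
Op 4: tick 11 -> clock=17. purged={b.com,e.com}
Op 5: insert a.com -> 10.0.0.1 (expiry=17+4=21). clock=17
Op 6: tick 3 -> clock=20.
Op 7: tick 6 -> clock=26. purged={a.com}
Op 8: insert a.com -> 10.0.0.6 (expiry=26+3=29). clock=26
Op 9: tick 3 -> clock=29. purged={a.com}
Op 10: insert a.com -> 10.0.0.1 (expiry=29+4=33). clock=29
Op 11: insert d.com -> 10.0.0.1 (expiry=29+5=34). clock=29
Op 12: tick 1 -> clock=30.
Op 13: tick 6 -> clock=36. purged={a.com,d.com}
Op 14: insert b.com -> 10.0.0.4 (expiry=36+10=46). clock=36
Op 15: insert a.com -> 10.0.0.3 (expiry=36+9=45). clock=36
Op 16: tick 9 -> clock=45. purged={a.com}
Op 17: tick 3 -> clock=48. purged={b.com}
Op 18: tick 3 -> clock=51.
Op 19: tick 2 -> clock=53.
Op 20: insert a.com -> 10.0.0.5 (expiry=53+2=55). clock=53
Op 21: insert f.com -> 10.0.0.3 (expiry=53+5=58). clock=53
Op 22: tick 4 -> clock=57. purged={a.com}
Op 23: tick 11 -> clock=68. purged={f.com}
Op 24: tick 2 -> clock=70.
Op 25: insert c.com -> 10.0.0.5 (expiry=70+4=74). clock=70
Op 26: insert d.com -> 10.0.0.5 (expiry=70+7=77). clock=70
Op 27: insert f.com -> 10.0.0.7 (expiry=70+1=71). clock=70
Op 28: insert b.com -> 10.0.0.7 (expiry=70+1=71). clock=70
lookup a.com: not in cache (expired or never inserted)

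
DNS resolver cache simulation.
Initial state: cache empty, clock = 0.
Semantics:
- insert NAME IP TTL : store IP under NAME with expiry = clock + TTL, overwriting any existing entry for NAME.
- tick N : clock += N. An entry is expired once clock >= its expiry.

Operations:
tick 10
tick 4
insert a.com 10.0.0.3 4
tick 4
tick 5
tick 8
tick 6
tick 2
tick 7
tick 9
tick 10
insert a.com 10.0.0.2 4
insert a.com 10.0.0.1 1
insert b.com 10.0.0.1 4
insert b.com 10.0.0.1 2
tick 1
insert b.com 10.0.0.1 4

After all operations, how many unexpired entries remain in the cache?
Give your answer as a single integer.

Op 1: tick 10 -> clock=10.
Op 2: tick 4 -> clock=14.
Op 3: insert a.com -> 10.0.0.3 (expiry=14+4=18). clock=14
Op 4: tick 4 -> clock=18. purged={a.com}
Op 5: tick 5 -> clock=23.
Op 6: tick 8 -> clock=31.
Op 7: tick 6 -> clock=37.
Op 8: tick 2 -> clock=39.
Op 9: tick 7 -> clock=46.
Op 10: tick 9 -> clock=55.
Op 11: tick 10 -> clock=65.
Op 12: insert a.com -> 10.0.0.2 (expiry=65+4=69). clock=65
Op 13: insert a.com -> 10.0.0.1 (expiry=65+1=66). clock=65
Op 14: insert b.com -> 10.0.0.1 (expiry=65+4=69). clock=65
Op 15: insert b.com -> 10.0.0.1 (expiry=65+2=67). clock=65
Op 16: tick 1 -> clock=66. purged={a.com}
Op 17: insert b.com -> 10.0.0.1 (expiry=66+4=70). clock=66
Final cache (unexpired): {b.com} -> size=1

Answer: 1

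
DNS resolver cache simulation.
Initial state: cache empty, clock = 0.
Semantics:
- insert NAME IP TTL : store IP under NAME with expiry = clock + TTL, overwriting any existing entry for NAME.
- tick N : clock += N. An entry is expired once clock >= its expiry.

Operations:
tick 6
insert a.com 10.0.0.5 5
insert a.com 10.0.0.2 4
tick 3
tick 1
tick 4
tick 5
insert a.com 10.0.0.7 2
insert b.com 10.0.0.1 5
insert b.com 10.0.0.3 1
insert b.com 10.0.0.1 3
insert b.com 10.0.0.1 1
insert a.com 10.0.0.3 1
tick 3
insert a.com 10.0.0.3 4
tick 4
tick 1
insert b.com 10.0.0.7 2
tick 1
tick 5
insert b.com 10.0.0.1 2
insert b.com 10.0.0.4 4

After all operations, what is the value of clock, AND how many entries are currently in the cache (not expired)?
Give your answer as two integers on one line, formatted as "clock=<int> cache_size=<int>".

Op 1: tick 6 -> clock=6.
Op 2: insert a.com -> 10.0.0.5 (expiry=6+5=11). clock=6
Op 3: insert a.com -> 10.0.0.2 (expiry=6+4=10). clock=6
Op 4: tick 3 -> clock=9.
Op 5: tick 1 -> clock=10. purged={a.com}
Op 6: tick 4 -> clock=14.
Op 7: tick 5 -> clock=19.
Op 8: insert a.com -> 10.0.0.7 (expiry=19+2=21). clock=19
Op 9: insert b.com -> 10.0.0.1 (expiry=19+5=24). clock=19
Op 10: insert b.com -> 10.0.0.3 (expiry=19+1=20). clock=19
Op 11: insert b.com -> 10.0.0.1 (expiry=19+3=22). clock=19
Op 12: insert b.com -> 10.0.0.1 (expiry=19+1=20). clock=19
Op 13: insert a.com -> 10.0.0.3 (expiry=19+1=20). clock=19
Op 14: tick 3 -> clock=22. purged={a.com,b.com}
Op 15: insert a.com -> 10.0.0.3 (expiry=22+4=26). clock=22
Op 16: tick 4 -> clock=26. purged={a.com}
Op 17: tick 1 -> clock=27.
Op 18: insert b.com -> 10.0.0.7 (expiry=27+2=29). clock=27
Op 19: tick 1 -> clock=28.
Op 20: tick 5 -> clock=33. purged={b.com}
Op 21: insert b.com -> 10.0.0.1 (expiry=33+2=35). clock=33
Op 22: insert b.com -> 10.0.0.4 (expiry=33+4=37). clock=33
Final clock = 33
Final cache (unexpired): {b.com} -> size=1

Answer: clock=33 cache_size=1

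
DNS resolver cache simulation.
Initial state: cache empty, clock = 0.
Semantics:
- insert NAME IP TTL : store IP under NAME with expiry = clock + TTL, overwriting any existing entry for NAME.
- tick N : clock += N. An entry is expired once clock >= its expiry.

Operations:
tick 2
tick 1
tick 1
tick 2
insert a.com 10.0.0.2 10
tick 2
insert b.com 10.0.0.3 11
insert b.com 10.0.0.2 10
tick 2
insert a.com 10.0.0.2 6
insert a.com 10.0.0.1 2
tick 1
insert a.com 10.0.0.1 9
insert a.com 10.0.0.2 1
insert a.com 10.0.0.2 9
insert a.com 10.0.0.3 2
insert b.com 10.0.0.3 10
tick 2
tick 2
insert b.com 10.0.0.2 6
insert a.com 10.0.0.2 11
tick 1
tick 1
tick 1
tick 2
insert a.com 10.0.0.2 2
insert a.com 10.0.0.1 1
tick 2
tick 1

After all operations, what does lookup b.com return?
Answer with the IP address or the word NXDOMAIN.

Op 1: tick 2 -> clock=2.
Op 2: tick 1 -> clock=3.
Op 3: tick 1 -> clock=4.
Op 4: tick 2 -> clock=6.
Op 5: insert a.com -> 10.0.0.2 (expiry=6+10=16). clock=6
Op 6: tick 2 -> clock=8.
Op 7: insert b.com -> 10.0.0.3 (expiry=8+11=19). clock=8
Op 8: insert b.com -> 10.0.0.2 (expiry=8+10=18). clock=8
Op 9: tick 2 -> clock=10.
Op 10: insert a.com -> 10.0.0.2 (expiry=10+6=16). clock=10
Op 11: insert a.com -> 10.0.0.1 (expiry=10+2=12). clock=10
Op 12: tick 1 -> clock=11.
Op 13: insert a.com -> 10.0.0.1 (expiry=11+9=20). clock=11
Op 14: insert a.com -> 10.0.0.2 (expiry=11+1=12). clock=11
Op 15: insert a.com -> 10.0.0.2 (expiry=11+9=20). clock=11
Op 16: insert a.com -> 10.0.0.3 (expiry=11+2=13). clock=11
Op 17: insert b.com -> 10.0.0.3 (expiry=11+10=21). clock=11
Op 18: tick 2 -> clock=13. purged={a.com}
Op 19: tick 2 -> clock=15.
Op 20: insert b.com -> 10.0.0.2 (expiry=15+6=21). clock=15
Op 21: insert a.com -> 10.0.0.2 (expiry=15+11=26). clock=15
Op 22: tick 1 -> clock=16.
Op 23: tick 1 -> clock=17.
Op 24: tick 1 -> clock=18.
Op 25: tick 2 -> clock=20.
Op 26: insert a.com -> 10.0.0.2 (expiry=20+2=22). clock=20
Op 27: insert a.com -> 10.0.0.1 (expiry=20+1=21). clock=20
Op 28: tick 2 -> clock=22. purged={a.com,b.com}
Op 29: tick 1 -> clock=23.
lookup b.com: not in cache (expired or never inserted)

Answer: NXDOMAIN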